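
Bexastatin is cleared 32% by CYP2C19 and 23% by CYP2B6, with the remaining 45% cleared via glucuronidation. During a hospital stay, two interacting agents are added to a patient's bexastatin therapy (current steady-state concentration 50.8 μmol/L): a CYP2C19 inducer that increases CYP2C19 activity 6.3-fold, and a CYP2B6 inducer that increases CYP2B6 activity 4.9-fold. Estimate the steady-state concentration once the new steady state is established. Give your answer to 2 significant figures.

14 μmol/L

The CYP2C19 pathway (32% of clearance) rises to 6.3× activity: 0.32 × 6.3 = 2.016.
The CYP2B6 pathway (23% of clearance) increases to 4.9× activity: 0.23 × 4.9 = 1.127.
Non-CYP routes (45%) are unchanged.
New clearance relative to baseline: 2.016 + 1.127 + 0.45 = 3.593.
Dividing the baseline by the relative clearance: 50.8 / 3.593 = 14 μmol/L.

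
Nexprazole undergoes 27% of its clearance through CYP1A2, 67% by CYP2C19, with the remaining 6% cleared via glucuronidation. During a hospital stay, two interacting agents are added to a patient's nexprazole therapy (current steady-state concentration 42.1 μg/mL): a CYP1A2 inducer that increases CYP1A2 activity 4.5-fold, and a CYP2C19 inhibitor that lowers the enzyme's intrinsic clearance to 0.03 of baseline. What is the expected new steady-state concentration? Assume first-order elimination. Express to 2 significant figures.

33 μg/mL

The CYP1A2 pathway (27% of clearance) rises to 4.5× activity: 0.27 × 4.5 = 1.215.
The CYP2C19 pathway (67% of clearance) drops to 0.03× activity: 0.67 × 0.03 = 0.0201.
The remaining 6% of clearance is unaffected.
Relative clearance = 1.215 + 0.0201 + 0.06 = 1.2951.
Dividing the baseline by the relative clearance: 42.1 / 1.2951 = 33 μg/mL.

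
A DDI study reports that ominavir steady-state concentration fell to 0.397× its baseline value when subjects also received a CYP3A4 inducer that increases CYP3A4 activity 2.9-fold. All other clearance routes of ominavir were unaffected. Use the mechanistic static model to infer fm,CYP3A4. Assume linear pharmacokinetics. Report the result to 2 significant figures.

0.80

Let fm be the CYP3A4 fraction. New clearance relative to baseline = fm × 2.9 + (1 − fm).
Steady-state concentration ratio = 1 / (new CL fraction), so new CL fraction = 1 / 0.397 = 2.519.
fm × 2.9 + 1 − fm = 2.519  ⇒  fm × (2.9 − 1) = 1.519  ⇒  fm = 0.80.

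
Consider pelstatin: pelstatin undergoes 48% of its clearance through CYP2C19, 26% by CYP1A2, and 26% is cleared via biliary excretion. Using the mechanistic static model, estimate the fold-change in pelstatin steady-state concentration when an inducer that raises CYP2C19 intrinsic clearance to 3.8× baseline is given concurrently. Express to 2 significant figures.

The CYP2C19 pathway (48% of clearance) increases to 3.8× activity: 0.48 × 3.8 = 1.824.
CYP1A2 (26%) and the residual 26% are unaffected.
Relative clearance = 1.824 + 0.26 + 0.26 = 2.344.
Steady-state concentration ratio = CL_old/CL_new = 1 / 2.344 = 0.43.

0.43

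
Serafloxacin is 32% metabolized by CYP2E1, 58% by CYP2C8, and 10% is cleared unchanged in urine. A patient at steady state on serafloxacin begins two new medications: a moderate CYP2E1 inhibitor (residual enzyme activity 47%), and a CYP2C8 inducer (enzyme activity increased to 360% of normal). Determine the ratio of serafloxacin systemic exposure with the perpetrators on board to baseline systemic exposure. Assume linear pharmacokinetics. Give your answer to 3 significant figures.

The CYP2E1 pathway (32% of clearance) drops to 0.47× activity: 0.32 × 0.47 = 0.1504.
The CYP2C8 pathway (58% of clearance) rises to 3.6× activity: 0.58 × 3.6 = 2.088.
Non-CYP routes (10%) are unchanged.
CL_new/CL_old = 0.1504 + 2.088 + 0.1 = 2.3384.
Net systemic exposure ratio = 1 / 2.3384 = 0.428.

0.428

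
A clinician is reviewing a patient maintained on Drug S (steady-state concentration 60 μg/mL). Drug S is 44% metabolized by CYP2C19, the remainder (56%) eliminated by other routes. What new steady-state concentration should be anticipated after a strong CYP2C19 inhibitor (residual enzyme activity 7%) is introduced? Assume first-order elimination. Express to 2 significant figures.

The CYP2C19 pathway (44% of clearance) drops to 0.07× activity: 0.44 × 0.07 = 0.0308.
Non-CYP routes (56%) are unchanged.
New clearance relative to baseline: 0.0308 + 0.56 = 0.5908.
New steady-state concentration = baseline ÷ relative clearance = 60 / 0.5908 = 1.0 × 10² μg/mL.

1.0 × 10² μg/mL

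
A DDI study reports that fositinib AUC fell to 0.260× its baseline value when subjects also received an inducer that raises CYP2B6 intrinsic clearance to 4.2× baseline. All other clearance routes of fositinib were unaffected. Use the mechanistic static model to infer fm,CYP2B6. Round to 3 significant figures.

0.889

CL'/CL = 1 / 0.260 = 3.846
4.2·fm + (1 − fm) = 3.846
fm = (3.846 − 1) / (4.2 − 1) = 0.889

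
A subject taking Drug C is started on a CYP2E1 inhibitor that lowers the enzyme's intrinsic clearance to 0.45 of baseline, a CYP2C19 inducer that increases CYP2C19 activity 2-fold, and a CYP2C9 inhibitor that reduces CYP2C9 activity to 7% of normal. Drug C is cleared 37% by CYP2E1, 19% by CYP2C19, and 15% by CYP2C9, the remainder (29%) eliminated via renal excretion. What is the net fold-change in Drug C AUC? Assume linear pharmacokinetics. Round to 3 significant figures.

1.18

The CYP2E1 pathway (37% of clearance) is reduced to 0.45× activity: 0.37 × 0.45 = 0.1665.
The CYP2C19 pathway (19% of clearance) rises to 2× activity: 0.19 × 2 = 0.38.
The CYP2C9 pathway (15% of clearance) falls to 0.07× activity: 0.15 × 0.07 = 0.0105.
The remaining 29% of clearance is unaffected.
New clearance relative to baseline: 0.1665 + 0.38 + 0.0105 + 0.29 = 0.847.
AUC ∝ 1/CL: fold-change = 1 / 0.847 = 1.18.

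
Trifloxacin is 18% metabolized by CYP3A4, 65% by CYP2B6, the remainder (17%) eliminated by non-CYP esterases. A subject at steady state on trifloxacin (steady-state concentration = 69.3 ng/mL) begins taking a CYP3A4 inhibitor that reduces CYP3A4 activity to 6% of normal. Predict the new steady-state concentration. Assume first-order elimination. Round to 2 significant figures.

CYP3A4: 0.18 × 0.06 = 0.0108
CYP2B6: 0.65 (unchanged)
Other: 0.17 (unchanged)
New clearance relative to baseline: 0.0108 + 0.65 + 0.17 = 0.8308.
New steady-state concentration = baseline ÷ relative clearance = 69.3 / 0.8308 = 83 ng/mL.

83 ng/mL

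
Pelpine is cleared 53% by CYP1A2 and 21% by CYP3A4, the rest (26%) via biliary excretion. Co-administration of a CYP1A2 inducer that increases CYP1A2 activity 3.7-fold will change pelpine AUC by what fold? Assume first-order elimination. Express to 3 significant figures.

The CYP1A2 pathway (53% of clearance) is boosted to 3.7× activity: 0.53 × 3.7 = 1.961.
CYP3A4 (21%) and the residual 26% are unaffected.
Relative clearance = 1.961 + 0.21 + 0.26 = 2.431.
AUC ratio = CL_old/CL_new = 1 / 2.431 = 0.411.

0.411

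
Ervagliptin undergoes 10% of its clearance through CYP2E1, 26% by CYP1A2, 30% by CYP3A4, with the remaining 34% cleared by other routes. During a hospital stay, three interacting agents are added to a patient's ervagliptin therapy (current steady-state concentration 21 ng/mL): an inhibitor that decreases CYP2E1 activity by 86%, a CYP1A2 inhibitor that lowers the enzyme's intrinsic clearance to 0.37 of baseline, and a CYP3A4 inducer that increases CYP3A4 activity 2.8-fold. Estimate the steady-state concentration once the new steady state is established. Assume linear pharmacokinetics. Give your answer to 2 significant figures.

The CYP2E1 pathway (10% of clearance) is reduced to 0.14× activity: 0.1 × 0.14 = 0.014.
The CYP1A2 pathway (26% of clearance) falls to 0.37× activity: 0.26 × 0.37 = 0.0962.
The CYP3A4 pathway (30% of clearance) is boosted to 2.8× activity: 0.3 × 2.8 = 0.84.
Non-CYP routes (34%) are unchanged.
Relative clearance = 0.014 + 0.0962 + 0.84 + 0.34 = 1.2902.
Dividing the baseline by the relative clearance: 21 / 1.2902 = 16 ng/mL.

16 ng/mL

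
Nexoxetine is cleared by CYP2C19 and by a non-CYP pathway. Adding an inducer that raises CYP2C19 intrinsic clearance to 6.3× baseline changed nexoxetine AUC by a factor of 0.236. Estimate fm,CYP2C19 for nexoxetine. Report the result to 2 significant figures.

0.61

CL'/CL = 1 / 0.236 = 4.237
6.3·fm + (1 − fm) = 4.237
fm = (4.237 − 1) / (6.3 − 1) = 0.61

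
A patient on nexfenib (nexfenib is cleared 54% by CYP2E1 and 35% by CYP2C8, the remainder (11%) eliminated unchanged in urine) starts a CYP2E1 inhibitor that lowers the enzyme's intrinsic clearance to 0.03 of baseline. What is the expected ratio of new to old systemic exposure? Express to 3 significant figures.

The CYP2E1 pathway (54% of clearance) falls to 0.03× activity: 0.54 × 0.03 = 0.0162.
CYP2C8 (35%) and the residual 11% are unaffected.
New clearance relative to baseline: 0.0162 + 0.35 + 0.11 = 0.4762.
Since systemic exposure ∝ 1/CL, the ratio is 1 / 0.4762 = 2.10.

2.10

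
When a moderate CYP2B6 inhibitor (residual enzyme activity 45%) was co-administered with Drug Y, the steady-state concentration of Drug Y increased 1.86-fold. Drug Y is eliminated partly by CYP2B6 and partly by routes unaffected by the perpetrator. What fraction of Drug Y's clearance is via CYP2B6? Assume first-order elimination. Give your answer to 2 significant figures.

0.84

Let fm be the CYP2B6 fraction. New clearance relative to baseline = fm × 0.45 + (1 − fm).
Steady-state concentration ratio = 1 / (new CL fraction), so new CL fraction = 1 / 1.86 = 0.5376.
fm × 0.45 + 1 − fm = 0.5376  ⇒  fm × (0.45 − 1) = −0.4624  ⇒  fm = 0.84.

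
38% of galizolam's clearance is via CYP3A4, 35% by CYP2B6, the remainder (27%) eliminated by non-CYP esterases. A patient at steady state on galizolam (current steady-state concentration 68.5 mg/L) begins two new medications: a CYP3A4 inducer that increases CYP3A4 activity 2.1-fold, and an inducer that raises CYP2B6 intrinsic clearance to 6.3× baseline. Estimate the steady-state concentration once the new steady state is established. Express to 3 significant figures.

The CYP3A4 pathway (38% of clearance) rises to 2.1× activity: 0.38 × 2.1 = 0.798.
The CYP2B6 pathway (35% of clearance) rises to 6.3× activity: 0.35 × 6.3 = 2.205.
Non-CYP routes (27%) are unchanged.
New clearance relative to baseline: 0.798 + 2.205 + 0.27 = 3.273.
Steady-state concentration ∝ 1/CL: new value = 68.5 / 3.273 = 20.9 mg/L.

20.9 mg/L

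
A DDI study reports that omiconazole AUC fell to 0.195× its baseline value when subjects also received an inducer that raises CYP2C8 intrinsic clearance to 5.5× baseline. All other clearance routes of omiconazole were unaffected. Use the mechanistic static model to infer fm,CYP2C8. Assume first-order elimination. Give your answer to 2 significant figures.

0.92

CL'/CL = 1 / 0.195 = 5.128
5.5·fm + (1 − fm) = 5.128
fm = (5.128 − 1) / (5.5 − 1) = 0.92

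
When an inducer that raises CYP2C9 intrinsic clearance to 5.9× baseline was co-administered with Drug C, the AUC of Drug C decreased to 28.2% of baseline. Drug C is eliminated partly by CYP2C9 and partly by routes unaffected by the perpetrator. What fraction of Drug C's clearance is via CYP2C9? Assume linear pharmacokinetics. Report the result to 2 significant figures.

0.52

CL'/CL = 1 / 0.282 = 3.546
5.9·fm + (1 − fm) = 3.546
fm = (3.546 − 1) / (5.9 − 1) = 0.52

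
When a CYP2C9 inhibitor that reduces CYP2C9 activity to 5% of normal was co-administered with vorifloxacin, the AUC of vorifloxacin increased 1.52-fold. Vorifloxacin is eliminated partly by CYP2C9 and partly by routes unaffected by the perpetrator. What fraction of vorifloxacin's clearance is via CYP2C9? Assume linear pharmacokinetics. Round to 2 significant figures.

CL'/CL = 1 / 1.52 = 0.6579
0.05·fm + (1 − fm) = 0.6579
fm = (0.6579 − 1) / (0.05 − 1) = 0.36

0.36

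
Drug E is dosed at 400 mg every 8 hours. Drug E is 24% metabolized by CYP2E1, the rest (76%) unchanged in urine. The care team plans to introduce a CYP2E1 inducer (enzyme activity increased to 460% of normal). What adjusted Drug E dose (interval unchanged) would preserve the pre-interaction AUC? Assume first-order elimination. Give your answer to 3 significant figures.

CYP2E1: 0.24 × 4.6 = 1.104
Other: 0.76 (unchanged)
CL_new/CL_old = 1.104 + 0.76 = 1.864.
Css,avg = (dose rate)/CL, so holding Css fixed requires dose ∝ CL: 400 × 1.864 = 746 mg.

746 mg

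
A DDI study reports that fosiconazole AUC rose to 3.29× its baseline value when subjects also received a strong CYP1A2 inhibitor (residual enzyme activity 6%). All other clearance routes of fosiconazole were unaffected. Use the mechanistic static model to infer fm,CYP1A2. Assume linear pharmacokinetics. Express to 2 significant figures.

CL'/CL = 1 / 3.29 = 0.304
0.06·fm + (1 − fm) = 0.304
fm = (0.304 − 1) / (0.06 − 1) = 0.74

0.74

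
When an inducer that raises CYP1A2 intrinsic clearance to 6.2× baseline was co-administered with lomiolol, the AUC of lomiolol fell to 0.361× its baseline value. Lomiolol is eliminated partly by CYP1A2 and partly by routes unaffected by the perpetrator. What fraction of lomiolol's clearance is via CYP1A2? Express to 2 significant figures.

Call the CYP1A2 fraction fm. After the interaction, CL_new/CL_old = fm × 6.2 + (1 − fm).
AUC ratio = 1 / (new CL fraction), so new CL fraction = 1 / 0.361 = 2.77.
fm × 6.2 + 1 − fm = 2.77  ⇒  fm × (6.2 − 1) = 1.77  ⇒  fm = 0.34.

0.34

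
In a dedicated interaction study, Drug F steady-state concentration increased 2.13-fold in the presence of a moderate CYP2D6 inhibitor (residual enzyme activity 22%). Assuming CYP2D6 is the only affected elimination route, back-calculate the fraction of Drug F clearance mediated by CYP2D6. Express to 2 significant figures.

0.68

Call the CYP2D6 fraction fm. After the interaction, CL_new/CL_old = fm × 0.22 + (1 − fm).
Steady-state concentration ratio = 1 / (new CL fraction), so new CL fraction = 1 / 2.13 = 0.4695.
fm × 0.22 + 1 − fm = 0.4695  ⇒  fm × (0.22 − 1) = −0.5305  ⇒  fm = 0.68.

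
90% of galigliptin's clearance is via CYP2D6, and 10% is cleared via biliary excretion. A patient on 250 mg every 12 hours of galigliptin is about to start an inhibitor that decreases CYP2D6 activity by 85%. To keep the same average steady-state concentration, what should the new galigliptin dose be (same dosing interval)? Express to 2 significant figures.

The CYP2D6 pathway (90% of clearance) drops to 0.15× activity: 0.9 × 0.15 = 0.135.
The remaining 10% of clearance is unaffected.
Relative clearance = 0.135 + 0.1 = 0.235.
To maintain the same steady-state level, dose must scale with clearance: new dose = 250 × 0.235 = 59 mg.

59 mg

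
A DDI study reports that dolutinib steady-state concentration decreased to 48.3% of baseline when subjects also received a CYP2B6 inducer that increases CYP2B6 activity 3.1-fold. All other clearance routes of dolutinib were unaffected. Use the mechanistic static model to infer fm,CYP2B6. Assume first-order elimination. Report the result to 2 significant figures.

0.51

Write x for the fraction cleared via CYP2B6. The observed steady-state concentration change means clearance rose to 1/0.483 = 2.07 of baseline.
Setting x·3.1 + (1 − x) = 2.07 and solving: x = (2.07 − 1)/(3.1 − 1) = 0.51.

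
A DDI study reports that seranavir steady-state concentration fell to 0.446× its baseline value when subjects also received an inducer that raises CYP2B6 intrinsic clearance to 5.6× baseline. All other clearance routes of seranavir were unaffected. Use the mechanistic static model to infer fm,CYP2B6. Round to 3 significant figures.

Let x = fm,CYP2B6. Because steady-state concentration ∝ 1/CL, relative clearance rose to 1/0.446 = 2.242.
Only the CYP2B6 route changed, so 2.242 = x·5.6 + (1 − x), giving x = 0.270.

0.270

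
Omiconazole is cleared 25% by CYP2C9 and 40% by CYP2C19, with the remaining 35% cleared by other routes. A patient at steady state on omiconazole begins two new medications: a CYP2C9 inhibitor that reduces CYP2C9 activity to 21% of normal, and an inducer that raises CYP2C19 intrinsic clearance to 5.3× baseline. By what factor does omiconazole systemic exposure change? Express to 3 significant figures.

0.396

CYP2C9: 0.25 × 0.21 = 0.0525
CYP2C19: 0.4 × 5.3 = 2.12
Other: 0.35 (unchanged)
Relative clearance = 0.0525 + 2.12 + 0.35 = 2.5225.
Because systemic exposure varies inversely with clearance, the combined effect is 1 / 2.5225 = 0.396.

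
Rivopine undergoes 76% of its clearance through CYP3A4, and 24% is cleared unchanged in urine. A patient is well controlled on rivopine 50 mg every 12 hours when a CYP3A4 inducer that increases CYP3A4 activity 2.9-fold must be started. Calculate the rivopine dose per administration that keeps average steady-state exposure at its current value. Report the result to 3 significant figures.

122 mg

The CYP3A4 pathway (76% of clearance) is boosted to 2.9× activity: 0.76 × 2.9 = 2.204.
Non-CYP routes (24%) are unchanged.
New clearance relative to baseline: 2.204 + 0.24 = 2.444.
Exposure is unchanged when dose changes in proportion to clearance. New dose = 50 mg × 2.444 = 122 mg.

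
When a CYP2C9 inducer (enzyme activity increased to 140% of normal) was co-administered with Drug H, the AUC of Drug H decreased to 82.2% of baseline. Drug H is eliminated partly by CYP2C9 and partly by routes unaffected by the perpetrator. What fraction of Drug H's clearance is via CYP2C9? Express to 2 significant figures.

0.54

Write x for the fraction cleared via CYP2C9. The observed AUC change means clearance rose to 1/0.822 = 1.217 of baseline.
Setting x·1.4 + (1 − x) = 1.217 and solving: x = (1.217 − 1)/(1.4 − 1) = 0.54.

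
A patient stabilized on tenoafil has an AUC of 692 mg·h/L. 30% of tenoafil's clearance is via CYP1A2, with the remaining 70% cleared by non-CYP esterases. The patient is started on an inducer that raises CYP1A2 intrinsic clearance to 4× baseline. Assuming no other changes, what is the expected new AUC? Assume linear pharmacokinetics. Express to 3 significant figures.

The CYP1A2 pathway (30% of clearance) increases to 4× activity: 0.3 × 4 = 1.2.
Non-CYP routes (70%) are unchanged.
CL_new/CL_old = 1.2 + 0.7 = 1.9.
New AUC = baseline ÷ relative clearance = 692 / 1.9 = 364 mg·h/L.

364 mg·h/L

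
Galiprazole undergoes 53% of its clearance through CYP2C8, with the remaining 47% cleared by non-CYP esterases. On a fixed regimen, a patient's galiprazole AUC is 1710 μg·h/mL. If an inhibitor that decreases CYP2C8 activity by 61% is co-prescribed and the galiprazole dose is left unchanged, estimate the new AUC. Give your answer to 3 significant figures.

2.53 × 10³ μg·h/mL

The CYP2C8 pathway (53% of clearance) falls to 0.39× activity: 0.53 × 0.39 = 0.2067.
The remaining 47% of clearance is unaffected.
Relative clearance = 0.2067 + 0.47 = 0.6767.
With dosing unchanged, AUC scales as 1/CL: 1710 / 0.6767 = 2.53 × 10³ μg·h/mL.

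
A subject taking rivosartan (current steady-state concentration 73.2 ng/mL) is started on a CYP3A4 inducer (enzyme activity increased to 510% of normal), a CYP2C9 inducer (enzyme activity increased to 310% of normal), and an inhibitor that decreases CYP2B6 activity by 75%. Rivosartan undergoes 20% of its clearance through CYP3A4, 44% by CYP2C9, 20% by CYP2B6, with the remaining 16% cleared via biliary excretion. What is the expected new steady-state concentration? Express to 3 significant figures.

The CYP3A4 pathway (20% of clearance) increases to 5.1× activity: 0.2 × 5.1 = 1.02.
The CYP2C9 pathway (44% of clearance) increases to 3.1× activity: 0.44 × 3.1 = 1.364.
The CYP2B6 pathway (20% of clearance) is reduced to 0.25× activity: 0.2 × 0.25 = 0.05.
The remaining 16% of clearance is unaffected.
New clearance relative to baseline: 1.02 + 1.364 + 0.05 + 0.16 = 2.594.
New steady-state concentration = 73.2 / 2.594 = 28.2 ng/mL (concentration scales inversely with clearance).

28.2 ng/mL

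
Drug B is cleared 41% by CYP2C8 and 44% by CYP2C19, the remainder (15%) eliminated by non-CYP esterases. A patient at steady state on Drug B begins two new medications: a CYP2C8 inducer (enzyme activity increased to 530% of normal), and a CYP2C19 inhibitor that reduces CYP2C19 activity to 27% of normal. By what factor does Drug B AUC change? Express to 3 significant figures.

The CYP2C8 pathway (41% of clearance) increases to 5.3× activity: 0.41 × 5.3 = 2.173.
The CYP2C19 pathway (44% of clearance) is reduced to 0.27× activity: 0.44 × 0.27 = 0.1188.
Non-CYP routes (15%) are unchanged.
Relative clearance = 2.173 + 0.1188 + 0.15 = 2.4418.
Net AUC ratio = 1 / 2.4418 = 0.410.

0.410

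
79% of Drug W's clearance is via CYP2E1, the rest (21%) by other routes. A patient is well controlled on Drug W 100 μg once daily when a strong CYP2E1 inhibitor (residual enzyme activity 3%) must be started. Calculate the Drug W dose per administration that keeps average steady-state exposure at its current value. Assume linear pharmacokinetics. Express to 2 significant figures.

CYP2E1: 0.79 × 0.03 = 0.0237
Other: 0.21 (unchanged)
New clearance relative to baseline: 0.0237 + 0.21 = 0.2337.
To maintain the same steady-state level, dose must scale with clearance: new dose = 100 × 0.2337 = 23 μg.

23 μg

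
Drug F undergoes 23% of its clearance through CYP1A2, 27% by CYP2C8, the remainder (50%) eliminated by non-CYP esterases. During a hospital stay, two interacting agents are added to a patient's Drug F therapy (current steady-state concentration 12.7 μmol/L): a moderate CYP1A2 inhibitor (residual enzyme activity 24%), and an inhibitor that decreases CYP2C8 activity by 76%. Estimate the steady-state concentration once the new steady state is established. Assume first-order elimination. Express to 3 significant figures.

CYP1A2: 0.23 × 0.24 = 0.0552
CYP2C8: 0.27 × 0.24 = 0.0648
Other: 0.5 (unchanged)
CL_new/CL_old = 0.0552 + 0.0648 + 0.5 = 0.62.
Steady-state concentration ∝ 1/CL: new value = 12.7 / 0.62 = 20.5 μmol/L.

20.5 μmol/L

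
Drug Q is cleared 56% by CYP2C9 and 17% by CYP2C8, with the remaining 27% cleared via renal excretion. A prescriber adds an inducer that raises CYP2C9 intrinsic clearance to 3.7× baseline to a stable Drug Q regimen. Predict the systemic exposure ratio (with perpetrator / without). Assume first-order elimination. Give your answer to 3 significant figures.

The CYP2C9 pathway (56% of clearance) increases to 3.7× activity: 0.56 × 3.7 = 2.072.
CYP2C8 (17%) and the residual 27% are unaffected.
CL_new/CL_old = 2.072 + 0.17 + 0.27 = 2.512.
Systemic exposure is inversely proportional to clearance, so the fold-change is 1 / 2.512 = 0.398.

0.398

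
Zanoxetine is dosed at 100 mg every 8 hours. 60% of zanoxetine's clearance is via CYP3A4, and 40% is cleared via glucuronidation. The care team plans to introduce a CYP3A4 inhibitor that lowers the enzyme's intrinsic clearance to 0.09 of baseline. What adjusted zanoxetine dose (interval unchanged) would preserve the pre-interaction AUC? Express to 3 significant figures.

The CYP3A4 pathway (60% of clearance) is reduced to 0.09× activity: 0.6 × 0.09 = 0.054.
Non-CYP routes (40%) are unchanged.
Relative clearance = 0.054 + 0.4 = 0.454.
Exposure is unchanged when dose changes in proportion to clearance. New dose = 100 mg × 0.454 = 45.4 mg.

45.4 mg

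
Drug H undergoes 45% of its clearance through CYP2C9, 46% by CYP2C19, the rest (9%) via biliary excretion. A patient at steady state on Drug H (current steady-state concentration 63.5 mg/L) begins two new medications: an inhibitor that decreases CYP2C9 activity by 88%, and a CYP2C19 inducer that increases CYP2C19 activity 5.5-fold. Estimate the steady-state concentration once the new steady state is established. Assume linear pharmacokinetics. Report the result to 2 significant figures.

24 mg/L

The CYP2C9 pathway (45% of clearance) falls to 0.12× activity: 0.45 × 0.12 = 0.054.
The CYP2C19 pathway (46% of clearance) increases to 5.5× activity: 0.46 × 5.5 = 2.53.
Non-CYP routes (9%) are unchanged.
New clearance relative to baseline: 0.054 + 2.53 + 0.09 = 2.674.
New steady-state concentration = 63.5 / 2.674 = 24 mg/L (concentration scales inversely with clearance).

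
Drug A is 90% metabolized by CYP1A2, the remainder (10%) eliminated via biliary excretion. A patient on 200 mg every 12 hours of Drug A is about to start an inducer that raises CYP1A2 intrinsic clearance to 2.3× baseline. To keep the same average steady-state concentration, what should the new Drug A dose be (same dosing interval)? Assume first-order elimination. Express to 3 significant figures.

434 mg

The CYP1A2 pathway (90% of clearance) is boosted to 2.3× activity: 0.9 × 2.3 = 2.07.
Non-CYP routes (10%) are unchanged.
CL_new/CL_old = 2.07 + 0.1 = 2.17.
Css,avg = (dose rate)/CL, so holding Css fixed requires dose ∝ CL: 200 × 2.17 = 434 mg.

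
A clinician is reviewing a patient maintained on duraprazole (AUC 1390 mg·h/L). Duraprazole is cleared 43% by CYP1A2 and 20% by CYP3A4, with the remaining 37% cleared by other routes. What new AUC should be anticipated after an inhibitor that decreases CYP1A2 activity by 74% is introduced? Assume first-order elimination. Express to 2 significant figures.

CYP1A2: 0.43 × 0.26 = 0.1118
CYP3A4: 0.2 (unchanged)
Other: 0.37 (unchanged)
Relative clearance = 0.1118 + 0.2 + 0.37 = 0.6818.
With dosing unchanged, AUC scales as 1/CL: 1390 / 0.6818 = 2.0 × 10³ mg·h/L.

2.0 × 10³ mg·h/L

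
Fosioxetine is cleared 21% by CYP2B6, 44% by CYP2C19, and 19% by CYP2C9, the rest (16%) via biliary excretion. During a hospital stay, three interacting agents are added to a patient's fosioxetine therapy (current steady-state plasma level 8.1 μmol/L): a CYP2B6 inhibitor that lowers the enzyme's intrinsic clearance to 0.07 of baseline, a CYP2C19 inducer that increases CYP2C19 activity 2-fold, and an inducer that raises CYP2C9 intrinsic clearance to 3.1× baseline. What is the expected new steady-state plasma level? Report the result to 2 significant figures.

4.9 μmol/L

The CYP2B6 pathway (21% of clearance) drops to 0.07× activity: 0.21 × 0.07 = 0.0147.
The CYP2C19 pathway (44% of clearance) is boosted to 2× activity: 0.44 × 2 = 0.88.
The CYP2C9 pathway (19% of clearance) rises to 3.1× activity: 0.19 × 3.1 = 0.589.
Non-CYP routes (16%) are unchanged.
Relative clearance = 0.0147 + 0.88 + 0.589 + 0.16 = 1.6437.
New steady-state plasma level = 8.1 / 1.6437 = 4.9 μmol/L (concentration scales inversely with clearance).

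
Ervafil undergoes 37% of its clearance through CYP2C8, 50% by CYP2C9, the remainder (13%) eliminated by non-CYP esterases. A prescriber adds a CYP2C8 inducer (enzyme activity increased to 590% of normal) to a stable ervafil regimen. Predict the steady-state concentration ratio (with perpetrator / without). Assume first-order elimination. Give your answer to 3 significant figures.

0.355

The CYP2C8 pathway (37% of clearance) rises to 5.9× activity: 0.37 × 5.9 = 2.183.
CYP2C9 (50%) and the residual 13% are unaffected.
Relative clearance = 2.183 + 0.5 + 0.13 = 2.813.
Steady-state concentration ratio = CL_old/CL_new = 1 / 2.813 = 0.355.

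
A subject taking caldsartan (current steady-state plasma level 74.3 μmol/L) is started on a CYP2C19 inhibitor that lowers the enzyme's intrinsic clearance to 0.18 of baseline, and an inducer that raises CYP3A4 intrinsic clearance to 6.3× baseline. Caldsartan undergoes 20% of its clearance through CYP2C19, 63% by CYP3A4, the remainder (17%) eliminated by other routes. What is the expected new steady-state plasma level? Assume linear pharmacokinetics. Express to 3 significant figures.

CYP2C19: 0.2 × 0.18 = 0.036
CYP3A4: 0.63 × 6.3 = 3.969
Other: 0.17 (unchanged)
New clearance relative to baseline: 0.036 + 3.969 + 0.17 = 4.175.
Steady-state plasma level ∝ 1/CL: new value = 74.3 / 4.175 = 17.8 μmol/L.

17.8 μmol/L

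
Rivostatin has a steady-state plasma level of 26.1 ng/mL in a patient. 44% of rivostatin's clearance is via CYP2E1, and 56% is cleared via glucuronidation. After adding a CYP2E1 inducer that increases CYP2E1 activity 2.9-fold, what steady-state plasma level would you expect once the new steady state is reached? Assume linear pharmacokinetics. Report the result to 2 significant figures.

The CYP2E1 pathway (44% of clearance) rises to 2.9× activity: 0.44 × 2.9 = 1.276.
The remaining 56% of clearance is unaffected.
New clearance relative to baseline: 1.276 + 0.56 = 1.836.
With dosing unchanged, steady-state plasma level scales as 1/CL: 26.1 / 1.836 = 14 ng/mL.

14 ng/mL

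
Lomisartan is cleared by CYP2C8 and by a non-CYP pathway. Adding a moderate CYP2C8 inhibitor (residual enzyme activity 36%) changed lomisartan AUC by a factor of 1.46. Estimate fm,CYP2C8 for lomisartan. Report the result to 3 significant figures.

Write x for the fraction cleared via CYP2C8. The observed AUC change means clearance fell to 1/1.46 = 0.6849 of baseline.
Setting x·0.36 + (1 − x) = 0.6849 and solving: x = (0.6849 − 1)/(0.36 − 1) = 0.492.

0.492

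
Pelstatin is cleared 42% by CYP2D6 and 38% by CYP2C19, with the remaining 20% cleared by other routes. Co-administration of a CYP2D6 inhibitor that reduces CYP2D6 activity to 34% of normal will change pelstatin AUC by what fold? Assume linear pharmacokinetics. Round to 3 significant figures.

The CYP2D6 pathway (42% of clearance) drops to 0.34× activity: 0.42 × 0.34 = 0.1428.
CYP2C19 (38%) and the residual 20% are unaffected.
Relative clearance = 0.1428 + 0.38 + 0.2 = 0.7228.
AUC is inversely proportional to clearance, so the fold-change is 1 / 0.7228 = 1.38.

1.38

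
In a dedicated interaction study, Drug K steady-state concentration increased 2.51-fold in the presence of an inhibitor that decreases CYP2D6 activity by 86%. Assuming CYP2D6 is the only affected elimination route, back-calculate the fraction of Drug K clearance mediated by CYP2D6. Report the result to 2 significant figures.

Let fm be the CYP2D6 fraction. New clearance relative to baseline = fm × 0.14 + (1 − fm).
Steady-state concentration ratio = 1 / (new CL fraction), so new CL fraction = 1 / 2.51 = 0.3984.
fm × 0.14 + 1 − fm = 0.3984  ⇒  fm × (0.14 − 1) = −0.6016  ⇒  fm = 0.70.

0.70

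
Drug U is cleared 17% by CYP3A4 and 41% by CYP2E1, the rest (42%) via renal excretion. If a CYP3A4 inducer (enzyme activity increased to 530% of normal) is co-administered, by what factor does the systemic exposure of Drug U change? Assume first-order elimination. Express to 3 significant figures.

The CYP3A4 pathway (17% of clearance) is boosted to 5.3× activity: 0.17 × 5.3 = 0.901.
CYP2E1 (41%) and the residual 42% are unaffected.
New clearance relative to baseline: 0.901 + 0.41 + 0.42 = 1.731.
Systemic exposure ratio = CL_old/CL_new = 1 / 1.731 = 0.578.

0.578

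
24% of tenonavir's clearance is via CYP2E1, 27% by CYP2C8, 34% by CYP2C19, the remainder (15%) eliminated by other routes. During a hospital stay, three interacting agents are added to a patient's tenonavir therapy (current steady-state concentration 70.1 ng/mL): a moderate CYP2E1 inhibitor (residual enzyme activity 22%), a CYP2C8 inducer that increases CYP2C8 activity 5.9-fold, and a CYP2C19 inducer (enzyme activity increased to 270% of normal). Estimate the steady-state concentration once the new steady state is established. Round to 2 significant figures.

26 ng/mL

CYP2E1: 0.24 × 0.22 = 0.0528
CYP2C8: 0.27 × 5.9 = 1.593
CYP2C19: 0.34 × 2.7 = 0.918
Other: 0.15 (unchanged)
Relative clearance = 0.0528 + 1.593 + 0.918 + 0.15 = 2.7138.
New steady-state concentration = 70.1 / 2.7138 = 26 ng/mL (concentration scales inversely with clearance).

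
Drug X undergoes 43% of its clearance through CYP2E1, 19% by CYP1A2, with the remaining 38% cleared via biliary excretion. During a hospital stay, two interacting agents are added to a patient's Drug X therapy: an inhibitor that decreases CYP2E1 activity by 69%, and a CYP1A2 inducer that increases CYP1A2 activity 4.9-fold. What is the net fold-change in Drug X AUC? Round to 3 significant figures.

0.692

The CYP2E1 pathway (43% of clearance) falls to 0.31× activity: 0.43 × 0.31 = 0.1333.
The CYP1A2 pathway (19% of clearance) rises to 4.9× activity: 0.19 × 4.9 = 0.931.
Non-CYP routes (38%) are unchanged.
Relative clearance = 0.1333 + 0.931 + 0.38 = 1.4443.
Because AUC varies inversely with clearance, the combined effect is 1 / 1.4443 = 0.692.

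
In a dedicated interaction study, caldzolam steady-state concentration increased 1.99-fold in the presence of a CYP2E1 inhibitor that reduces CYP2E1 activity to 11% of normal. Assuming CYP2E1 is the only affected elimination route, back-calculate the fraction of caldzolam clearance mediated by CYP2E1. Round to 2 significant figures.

0.56

Call the CYP2E1 fraction fm. After the interaction, CL_new/CL_old = fm × 0.11 + (1 − fm).
Steady-state concentration ratio = 1 / (new CL fraction), so new CL fraction = 1 / 1.99 = 0.5025.
fm × 0.11 + 1 − fm = 0.5025  ⇒  fm × (0.11 − 1) = −0.4975  ⇒  fm = 0.56.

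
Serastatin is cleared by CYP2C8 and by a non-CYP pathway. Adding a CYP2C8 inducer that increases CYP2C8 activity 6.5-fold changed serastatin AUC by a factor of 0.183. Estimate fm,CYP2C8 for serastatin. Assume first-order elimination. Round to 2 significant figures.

0.81

Let x = fm,CYP2C8. Because AUC ∝ 1/CL, relative clearance rose to 1/0.183 = 5.464.
Setting x·6.5 + (1 − x) = 5.464 and solving: x = (5.464 − 1)/(6.5 − 1) = 0.81.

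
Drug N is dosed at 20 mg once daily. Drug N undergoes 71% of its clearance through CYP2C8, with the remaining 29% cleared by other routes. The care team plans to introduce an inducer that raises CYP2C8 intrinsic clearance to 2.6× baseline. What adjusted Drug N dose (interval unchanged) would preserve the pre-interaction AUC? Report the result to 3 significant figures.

The CYP2C8 pathway (71% of clearance) increases to 2.6× activity: 0.71 × 2.6 = 1.846.
Non-CYP routes (29%) are unchanged.
Relative clearance = 1.846 + 0.29 = 2.136.
To maintain the same steady-state level, dose must scale with clearance: new dose = 20 × 2.136 = 42.7 mg.

42.7 mg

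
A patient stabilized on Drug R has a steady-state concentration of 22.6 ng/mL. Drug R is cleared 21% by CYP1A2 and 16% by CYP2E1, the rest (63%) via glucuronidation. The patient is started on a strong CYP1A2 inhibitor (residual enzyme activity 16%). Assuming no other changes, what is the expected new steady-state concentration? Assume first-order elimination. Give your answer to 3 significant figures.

The CYP1A2 pathway (21% of clearance) drops to 0.16× activity: 0.21 × 0.16 = 0.0336.
CYP2E1 (16%) and the residual 63% are unaffected.
Relative clearance = 0.0336 + 0.16 + 0.63 = 0.8236.
New steady-state concentration = baseline ÷ relative clearance = 22.6 / 0.8236 = 27.4 ng/mL.

27.4 ng/mL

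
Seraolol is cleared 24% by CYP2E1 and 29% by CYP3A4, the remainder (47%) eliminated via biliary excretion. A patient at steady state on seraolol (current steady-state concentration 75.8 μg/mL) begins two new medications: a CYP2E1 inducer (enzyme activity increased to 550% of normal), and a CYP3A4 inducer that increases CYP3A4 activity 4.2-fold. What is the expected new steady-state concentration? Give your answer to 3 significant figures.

25.2 μg/mL

CYP2E1: 0.24 × 5.5 = 1.32
CYP3A4: 0.29 × 4.2 = 1.218
Other: 0.47 (unchanged)
New clearance relative to baseline: 1.32 + 1.218 + 0.47 = 3.008.
Steady-state concentration ∝ 1/CL: new value = 75.8 / 3.008 = 25.2 μg/mL.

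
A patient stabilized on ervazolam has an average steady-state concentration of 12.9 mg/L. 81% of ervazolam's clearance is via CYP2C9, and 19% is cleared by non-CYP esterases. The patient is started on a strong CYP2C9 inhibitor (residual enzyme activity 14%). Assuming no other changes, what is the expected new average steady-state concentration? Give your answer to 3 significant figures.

42.5 mg/L

The CYP2C9 pathway (81% of clearance) is reduced to 0.14× activity: 0.81 × 0.14 = 0.1134.
Non-CYP routes (19%) are unchanged.
New clearance relative to baseline: 0.1134 + 0.19 = 0.3034.
With dosing unchanged, average steady-state concentration scales as 1/CL: 12.9 / 0.3034 = 42.5 mg/L.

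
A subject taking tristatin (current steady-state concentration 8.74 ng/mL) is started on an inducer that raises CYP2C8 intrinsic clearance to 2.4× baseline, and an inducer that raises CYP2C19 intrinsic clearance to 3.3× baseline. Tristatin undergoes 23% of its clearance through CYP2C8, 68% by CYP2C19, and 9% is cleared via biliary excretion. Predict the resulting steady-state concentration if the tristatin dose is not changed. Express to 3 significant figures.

CYP2C8: 0.23 × 2.4 = 0.552
CYP2C19: 0.68 × 3.3 = 2.244
Other: 0.09 (unchanged)
Relative clearance = 0.552 + 2.244 + 0.09 = 2.886.
New steady-state concentration = 8.74 / 2.886 = 3.03 ng/mL (concentration scales inversely with clearance).

3.03 ng/mL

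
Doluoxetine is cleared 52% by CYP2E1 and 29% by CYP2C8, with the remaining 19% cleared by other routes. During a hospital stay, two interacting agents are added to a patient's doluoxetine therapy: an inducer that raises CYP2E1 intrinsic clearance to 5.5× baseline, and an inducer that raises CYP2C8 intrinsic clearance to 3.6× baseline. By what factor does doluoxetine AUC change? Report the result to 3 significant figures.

The CYP2E1 pathway (52% of clearance) is boosted to 5.5× activity: 0.52 × 5.5 = 2.86.
The CYP2C8 pathway (29% of clearance) rises to 3.6× activity: 0.29 × 3.6 = 1.044.
The remaining 19% of clearance is unaffected.
CL_new/CL_old = 2.86 + 1.044 + 0.19 = 4.094.
Net AUC ratio = 1 / 4.094 = 0.244.

0.244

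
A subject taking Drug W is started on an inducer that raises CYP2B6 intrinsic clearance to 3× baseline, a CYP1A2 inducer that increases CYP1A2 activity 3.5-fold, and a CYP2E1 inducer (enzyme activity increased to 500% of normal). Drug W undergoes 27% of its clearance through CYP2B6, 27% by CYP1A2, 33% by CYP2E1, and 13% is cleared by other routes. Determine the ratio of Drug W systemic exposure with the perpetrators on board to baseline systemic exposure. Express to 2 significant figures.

0.28

The CYP2B6 pathway (27% of clearance) increases to 3× activity: 0.27 × 3 = 0.81.
The CYP1A2 pathway (27% of clearance) rises to 3.5× activity: 0.27 × 3.5 = 0.945.
The CYP2E1 pathway (33% of clearance) is boosted to 5× activity: 0.33 × 5 = 1.65.
The remaining 13% of clearance is unaffected.
CL_new/CL_old = 0.81 + 0.945 + 1.65 + 0.13 = 3.535.
Net systemic exposure ratio = 1 / 3.535 = 0.28.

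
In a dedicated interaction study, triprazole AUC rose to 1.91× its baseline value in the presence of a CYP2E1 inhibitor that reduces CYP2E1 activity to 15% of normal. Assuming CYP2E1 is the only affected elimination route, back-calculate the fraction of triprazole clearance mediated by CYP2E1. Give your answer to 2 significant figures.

Let x = fm,CYP2E1. Because AUC ∝ 1/CL, relative clearance fell to 1/1.91 = 0.5236.
Setting x·0.15 + (1 − x) = 0.5236 and solving: x = (0.5236 − 1)/(0.15 − 1) = 0.56.

0.56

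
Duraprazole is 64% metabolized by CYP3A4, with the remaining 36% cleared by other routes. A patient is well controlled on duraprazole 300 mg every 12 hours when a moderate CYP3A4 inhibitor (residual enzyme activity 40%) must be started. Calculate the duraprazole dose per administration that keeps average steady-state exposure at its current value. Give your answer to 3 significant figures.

185 mg

CYP3A4: 0.64 × 0.4 = 0.256
Other: 0.36 (unchanged)
New clearance relative to baseline: 0.256 + 0.36 = 0.616.
Exposure is unchanged when dose changes in proportion to clearance. New dose = 300 mg × 0.616 = 185 mg.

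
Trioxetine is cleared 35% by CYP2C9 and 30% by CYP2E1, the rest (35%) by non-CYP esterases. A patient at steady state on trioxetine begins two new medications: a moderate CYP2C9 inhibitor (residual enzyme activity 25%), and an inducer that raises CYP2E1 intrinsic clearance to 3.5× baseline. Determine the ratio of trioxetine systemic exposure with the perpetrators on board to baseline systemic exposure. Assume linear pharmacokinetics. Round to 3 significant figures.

0.672

The CYP2C9 pathway (35% of clearance) falls to 0.25× activity: 0.35 × 0.25 = 0.0875.
The CYP2E1 pathway (30% of clearance) rises to 3.5× activity: 0.3 × 3.5 = 1.05.
Non-CYP routes (35%) are unchanged.
New clearance relative to baseline: 0.0875 + 1.05 + 0.35 = 1.4875.
Net systemic exposure ratio = 1 / 1.4875 = 0.672.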